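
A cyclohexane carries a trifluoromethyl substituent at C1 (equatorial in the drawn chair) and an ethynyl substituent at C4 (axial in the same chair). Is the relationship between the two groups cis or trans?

cis

C1 and C4 have opposite parity, so their axial bonds point in opposite directions.
With opposite-parity carbons, two substituents on the same face are one axial and one equatorial; opposite faces give both axial or both equatorial.
Here the groups are equatorial/axial → same face → cis.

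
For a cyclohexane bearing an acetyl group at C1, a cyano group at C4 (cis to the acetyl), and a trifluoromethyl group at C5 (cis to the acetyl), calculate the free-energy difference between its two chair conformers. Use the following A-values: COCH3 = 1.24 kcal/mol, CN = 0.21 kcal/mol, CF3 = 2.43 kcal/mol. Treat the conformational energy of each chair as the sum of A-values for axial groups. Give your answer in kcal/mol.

3.46 kcal/mol

Chair I (acetyl axial, cyano equatorial, trifluoromethyl axial): E = 3.67 kcal/mol.
Chair II (acetyl equatorial, cyano axial, trifluoromethyl equatorial): E = 0.21 kcal/mol.
ΔE = 3.67 − 0.21 = 3.46 kcal/mol; chair II is more stable.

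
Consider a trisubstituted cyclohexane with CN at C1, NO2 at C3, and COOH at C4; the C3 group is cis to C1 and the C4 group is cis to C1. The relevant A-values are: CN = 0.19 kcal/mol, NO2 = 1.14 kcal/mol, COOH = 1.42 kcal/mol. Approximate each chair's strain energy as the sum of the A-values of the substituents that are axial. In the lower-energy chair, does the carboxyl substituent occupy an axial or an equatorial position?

Chair I (cyano axial, nitro axial, carboxyl equatorial): E = 1.33 kcal/mol.
Chair II (cyano equatorial, nitro equatorial, carboxyl axial): E = 1.42 kcal/mol.
Chair I is the more stable (lower-energy) conformer, and in that chair the carboxyl group is equatorial.

equatorial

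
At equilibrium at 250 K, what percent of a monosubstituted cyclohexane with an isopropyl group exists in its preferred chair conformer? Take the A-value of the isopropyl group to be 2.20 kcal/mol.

One chair has the isopropyl group axial (E = 2.20 kcal/mol) and the other has it equatorial (E = 0).
ΔG = 2.20 kcal/mol between the two chairs.
K = exp(ΔG/RT) with R = 1.987×10⁻³ kcal mol⁻¹ K⁻¹ and T = 250 K gives K ≈ 83.8.
Fraction in the lower-energy chair = K/(K+1) = 98.8%.

98.8%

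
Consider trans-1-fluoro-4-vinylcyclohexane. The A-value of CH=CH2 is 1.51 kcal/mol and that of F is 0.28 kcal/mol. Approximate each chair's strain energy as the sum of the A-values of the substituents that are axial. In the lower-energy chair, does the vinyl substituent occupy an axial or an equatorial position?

C1 and C4 have opposite parity, so for the trans isomer the two substituents are e,e in one chair and a,a in the other.
Chair I (vinyl axial, fluoro axial): E = 1.79 kcal/mol.
Chair II (vinyl equatorial, fluoro equatorial): E = 0.00 kcal/mol.
Chair II is the more stable (lower-energy) conformer, and in that chair the vinyl group is equatorial.

equatorial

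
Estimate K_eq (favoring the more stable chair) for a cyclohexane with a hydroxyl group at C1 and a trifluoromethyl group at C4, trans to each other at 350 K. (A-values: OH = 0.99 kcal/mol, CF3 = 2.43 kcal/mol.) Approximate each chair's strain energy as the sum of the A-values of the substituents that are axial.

C1 and C4 have opposite parity, so for the trans isomer the two substituents are e,e in one chair and a,a in the other.
Chair I (hydroxyl axial, trifluoromethyl axial): E = 3.42 kcal/mol; chair II (hydroxyl equatorial, trifluoromethyl equatorial): E = 0.00 kcal/mol.
ΔG = 3.42 kcal/mol between the two chairs.
K = exp(ΔG/RT) with R = 1.987×10⁻³ kcal mol⁻¹ K⁻¹ and T = 350 K gives K ≈ 137.

K ≈ 137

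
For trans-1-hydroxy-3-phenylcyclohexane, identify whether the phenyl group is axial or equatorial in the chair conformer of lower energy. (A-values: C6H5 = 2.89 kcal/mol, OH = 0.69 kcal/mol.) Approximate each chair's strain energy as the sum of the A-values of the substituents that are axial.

C1 and C3 have the same parity, so for the trans isomer the two substituents are one axial and one equatorial in each chair.
Chair I (phenyl axial, hydroxyl equatorial): E = 2.89 kcal/mol.
Chair II (phenyl equatorial, hydroxyl axial): E = 0.69 kcal/mol.
Chair II is the more stable (lower-energy) conformer, and in that chair the phenyl group is equatorial.

equatorial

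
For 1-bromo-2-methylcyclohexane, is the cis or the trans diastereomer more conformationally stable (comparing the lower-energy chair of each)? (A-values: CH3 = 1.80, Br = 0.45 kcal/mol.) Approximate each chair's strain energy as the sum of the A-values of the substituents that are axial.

At 1,2 positions (parity opposite): cis → (a,e or e,a); trans → (e,e or a,a).
Best chair for cis: E = 0.45 kcal/mol; best chair for trans: E = 0.00 kcal/mol.
The trans isomer is lower by 0.45 kcal/mol.

trans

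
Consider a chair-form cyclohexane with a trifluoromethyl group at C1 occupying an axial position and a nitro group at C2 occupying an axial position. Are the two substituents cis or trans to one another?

trans

C1 and C2 have opposite parity, so their axial bonds point in opposite directions.
With opposite-parity carbons, two substituents on the same face are one axial and one equatorial; opposite faces give both axial or both equatorial.
Here the groups are axial/axial → opposite face → trans.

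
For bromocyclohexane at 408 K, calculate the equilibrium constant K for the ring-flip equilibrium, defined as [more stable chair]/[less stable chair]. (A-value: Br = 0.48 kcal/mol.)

One chair has the bromo group axial (E = 0.48 kcal/mol) and the other has it equatorial (E = 0).
ΔG = 0.48 kcal/mol between the two chairs.
K = exp(ΔG/RT) with R = 1.987×10⁻³ kcal mol⁻¹ K⁻¹ and T = 408 K gives K ≈ 1.81.

K ≈ 1.81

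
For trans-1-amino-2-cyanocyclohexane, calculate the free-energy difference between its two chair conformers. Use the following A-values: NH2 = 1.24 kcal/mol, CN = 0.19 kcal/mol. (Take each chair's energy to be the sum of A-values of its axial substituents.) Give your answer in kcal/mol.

C1 and C2 have opposite parity, so for the trans isomer the two substituents are e,e in one chair and a,a in the other.
Chair I (amino axial, cyano axial): E = 1.43 kcal/mol.
Chair II (amino equatorial, cyano equatorial): E = 0.00 kcal/mol.
ΔE = 1.43 − 0.00 = 1.43 kcal/mol; chair II is more stable.

1.43 kcal/mol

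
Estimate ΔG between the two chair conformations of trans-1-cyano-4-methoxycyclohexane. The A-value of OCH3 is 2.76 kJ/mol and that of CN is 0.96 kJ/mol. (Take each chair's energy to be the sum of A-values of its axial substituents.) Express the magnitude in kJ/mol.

3.72 kJ/mol

C1 and C4 have opposite parity, so for the trans isomer the two substituents are e,e in one chair and a,a in the other.
Chair I (methoxy axial, cyano axial): E = 3.72 kJ/mol.
Chair II (methoxy equatorial, cyano equatorial): E = 0.00 kJ/mol.
ΔE = 3.72 − 0.00 = 3.72 kJ/mol; chair II is more stable.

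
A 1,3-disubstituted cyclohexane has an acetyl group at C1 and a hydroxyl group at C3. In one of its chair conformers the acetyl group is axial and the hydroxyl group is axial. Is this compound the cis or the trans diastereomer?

cis

C1 and C3 have the same parity, so their axial bonds point in the same direction.
With same-parity carbons, two substituents on the same face are both axial or both equatorial; opposite faces give one of each.
Here the groups are axial/axial → same face → cis.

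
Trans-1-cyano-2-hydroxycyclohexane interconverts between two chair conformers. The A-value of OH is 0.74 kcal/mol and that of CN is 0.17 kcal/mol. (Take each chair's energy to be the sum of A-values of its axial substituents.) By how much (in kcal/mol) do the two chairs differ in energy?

C1 and C2 have opposite parity, so for the trans isomer the two substituents are e,e in one chair and a,a in the other.
Chair I (hydroxyl axial, cyano axial): E = 0.91 kcal/mol.
Chair II (hydroxyl equatorial, cyano equatorial): E = 0.00 kcal/mol.
ΔE = 0.91 − 0.00 = 0.91 kcal/mol; chair II is more stable.

0.91 kcal/mol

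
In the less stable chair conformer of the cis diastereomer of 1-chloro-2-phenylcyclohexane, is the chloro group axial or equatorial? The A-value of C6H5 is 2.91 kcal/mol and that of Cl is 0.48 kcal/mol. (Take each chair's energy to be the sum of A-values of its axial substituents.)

C1 and C2 have opposite parity, so for the cis isomer the two substituents are one axial and one equatorial in each chair.
Chair I (phenyl axial, chloro equatorial): E = 2.91 kcal/mol.
Chair II (phenyl equatorial, chloro axial): E = 0.48 kcal/mol.
Chair I is the less stable (higher-energy) conformer, and in that chair the chloro group is equatorial.

equatorial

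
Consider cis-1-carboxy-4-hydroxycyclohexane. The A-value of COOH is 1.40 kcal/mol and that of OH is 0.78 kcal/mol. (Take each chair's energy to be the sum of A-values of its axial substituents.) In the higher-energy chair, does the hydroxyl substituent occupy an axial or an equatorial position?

C1 and C4 have opposite parity, so for the cis isomer the two substituents are one axial and one equatorial in each chair.
Chair I (carboxyl axial, hydroxyl equatorial): E = 1.40 kcal/mol.
Chair II (carboxyl equatorial, hydroxyl axial): E = 0.78 kcal/mol.
Chair I is the less stable (higher-energy) conformer, and in that chair the hydroxyl group is equatorial.

equatorial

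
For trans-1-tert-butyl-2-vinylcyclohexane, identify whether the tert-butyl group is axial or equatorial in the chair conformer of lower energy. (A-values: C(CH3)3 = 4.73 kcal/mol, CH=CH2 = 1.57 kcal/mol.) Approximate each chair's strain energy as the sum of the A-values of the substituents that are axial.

equatorial

C1 and C2 have opposite parity, so for the trans isomer the two substituents are e,e in one chair and a,a in the other.
Chair I (tert-butyl axial, vinyl axial): E = 6.30 kcal/mol.
Chair II (tert-butyl equatorial, vinyl equatorial): E = 0.00 kcal/mol.
Chair II is the more stable (lower-energy) conformer, and in that chair the tert-butyl group is equatorial.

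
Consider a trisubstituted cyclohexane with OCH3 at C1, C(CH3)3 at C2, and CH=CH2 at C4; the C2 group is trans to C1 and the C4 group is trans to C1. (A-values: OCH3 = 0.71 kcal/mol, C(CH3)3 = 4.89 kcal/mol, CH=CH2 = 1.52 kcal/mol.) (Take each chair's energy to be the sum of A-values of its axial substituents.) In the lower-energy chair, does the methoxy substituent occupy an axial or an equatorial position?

equatorial

Chair I (methoxy axial, tert-butyl axial, vinyl axial): E = 7.12 kcal/mol.
Chair II (methoxy equatorial, tert-butyl equatorial, vinyl equatorial): E = 0.00 kcal/mol.
Chair II is the more stable (lower-energy) conformer, and in that chair the methoxy group is equatorial.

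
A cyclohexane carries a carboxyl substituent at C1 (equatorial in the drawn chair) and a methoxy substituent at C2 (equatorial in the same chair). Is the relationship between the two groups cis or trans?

trans

C1 and C2 have opposite parity, so their axial bonds point in opposite directions.
With opposite-parity carbons, two substituents on the same face are one axial and one equatorial; opposite faces give both axial or both equatorial.
Here the groups are equatorial/equatorial → opposite face → trans.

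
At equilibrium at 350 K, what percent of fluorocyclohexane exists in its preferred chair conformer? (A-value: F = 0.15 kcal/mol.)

55.4%

One chair has the fluoro group axial (E = 0.15 kcal/mol) and the other has it equatorial (E = 0).
ΔG = 0.15 kcal/mol between the two chairs.
K = exp(ΔG/RT) with R = 1.987×10⁻³ kcal mol⁻¹ K⁻¹ and T = 350 K gives K ≈ 1.24.
Fraction in the lower-energy chair = K/(K+1) = 55.4%.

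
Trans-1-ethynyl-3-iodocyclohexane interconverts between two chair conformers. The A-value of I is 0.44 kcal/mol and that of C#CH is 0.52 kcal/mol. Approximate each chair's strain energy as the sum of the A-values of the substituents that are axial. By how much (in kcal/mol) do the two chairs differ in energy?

0.08 kcal/mol

C1 and C3 have the same parity, so for the trans isomer the two substituents are one axial and one equatorial in each chair.
Chair I (iodo axial, ethynyl equatorial): E = 0.44 kcal/mol.
Chair II (iodo equatorial, ethynyl axial): E = 0.52 kcal/mol.
ΔE = 0.52 − 0.44 = 0.08 kcal/mol; chair I is more stable.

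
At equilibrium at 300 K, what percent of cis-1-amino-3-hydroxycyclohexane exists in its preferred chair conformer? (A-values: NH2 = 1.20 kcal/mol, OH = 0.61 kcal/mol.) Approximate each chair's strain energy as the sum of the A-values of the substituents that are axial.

95.4%

C1 and C3 have the same parity, so for the cis isomer the two substituents are e,e in one chair and a,a in the other.
Chair I (amino axial, hydroxyl axial): E = 1.81 kcal/mol; chair II (amino equatorial, hydroxyl equatorial): E = 0.00 kcal/mol.
ΔG = 1.81 kcal/mol between the two chairs.
K = exp(ΔG/RT) with R = 1.987×10⁻³ kcal mol⁻¹ K⁻¹ and T = 300 K gives K ≈ 20.8.
Fraction in the lower-energy chair = K/(K+1) = 95.4%.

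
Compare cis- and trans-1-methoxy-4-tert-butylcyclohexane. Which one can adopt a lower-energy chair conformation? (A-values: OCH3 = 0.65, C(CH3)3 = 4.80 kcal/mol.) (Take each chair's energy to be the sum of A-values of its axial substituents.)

trans

At 1,4 positions (parity opposite): cis → (a,e or e,a); trans → (e,e or a,a).
Best chair for cis: E = 0.65 kcal/mol; best chair for trans: E = 0.00 kcal/mol.
The trans isomer is lower by 0.65 kcal/mol.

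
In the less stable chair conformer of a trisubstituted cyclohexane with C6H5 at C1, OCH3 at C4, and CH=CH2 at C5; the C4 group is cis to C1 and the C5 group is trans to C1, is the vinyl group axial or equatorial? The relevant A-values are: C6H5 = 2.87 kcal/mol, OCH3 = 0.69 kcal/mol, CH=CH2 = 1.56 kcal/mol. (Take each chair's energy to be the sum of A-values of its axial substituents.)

Chair I (phenyl axial, methoxy equatorial, vinyl equatorial): E = 2.87 kcal/mol.
Chair II (phenyl equatorial, methoxy axial, vinyl axial): E = 2.25 kcal/mol.
Chair I is the less stable (higher-energy) conformer, and in that chair the vinyl group is equatorial.

equatorial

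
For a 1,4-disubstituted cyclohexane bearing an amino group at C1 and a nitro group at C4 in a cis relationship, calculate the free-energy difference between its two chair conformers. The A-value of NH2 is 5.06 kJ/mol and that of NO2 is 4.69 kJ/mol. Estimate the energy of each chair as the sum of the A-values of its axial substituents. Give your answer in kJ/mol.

C1 and C4 have opposite parity, so for the cis isomer the two substituents are one axial and one equatorial in each chair.
Chair I (amino axial, nitro equatorial): E = 5.06 kJ/mol.
Chair II (amino equatorial, nitro axial): E = 4.69 kJ/mol.
ΔE = 5.06 − 4.69 = 0.37 kJ/mol; chair II is more stable.

0.37 kJ/mol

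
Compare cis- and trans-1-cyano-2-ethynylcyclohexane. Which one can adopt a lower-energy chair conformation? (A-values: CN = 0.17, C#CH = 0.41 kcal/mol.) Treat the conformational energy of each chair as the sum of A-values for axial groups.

trans

At 1,2 positions (parity opposite): cis → (a,e or e,a); trans → (e,e or a,a).
Best chair for cis: E = 0.17 kcal/mol; best chair for trans: E = 0.00 kcal/mol.
The trans isomer is lower by 0.17 kcal/mol.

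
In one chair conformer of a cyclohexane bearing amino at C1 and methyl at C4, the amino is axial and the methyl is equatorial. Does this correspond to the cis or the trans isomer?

C1 and C4 have opposite parity, so their axial bonds point in opposite directions.
With opposite-parity carbons, two substituents on the same face are one axial and one equatorial; opposite faces give both axial or both equatorial.
Here the groups are axial/equatorial → same face → cis.

cis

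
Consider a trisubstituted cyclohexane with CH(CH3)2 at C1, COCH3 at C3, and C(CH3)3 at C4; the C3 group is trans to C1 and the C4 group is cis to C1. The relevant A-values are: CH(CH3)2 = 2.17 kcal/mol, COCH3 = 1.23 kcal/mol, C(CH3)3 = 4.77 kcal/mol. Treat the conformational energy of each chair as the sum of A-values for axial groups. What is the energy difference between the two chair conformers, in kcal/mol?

3.83 kcal/mol

Chair I (isopropyl axial, acetyl equatorial, tert-butyl equatorial): E = 2.17 kcal/mol.
Chair II (isopropyl equatorial, acetyl axial, tert-butyl axial): E = 6.00 kcal/mol.
ΔE = 6.00 − 2.17 = 3.83 kcal/mol; chair I is more stable.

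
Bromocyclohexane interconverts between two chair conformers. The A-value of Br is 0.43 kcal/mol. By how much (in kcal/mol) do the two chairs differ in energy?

0.43 kcal/mol

A monosubstituted cyclohexane has one chair with the bromo group axial (E = A = 0.43 kcal/mol) and one with it equatorial (E = 0).
ΔE = 0.43 − 0 = 0.43 kcal/mol.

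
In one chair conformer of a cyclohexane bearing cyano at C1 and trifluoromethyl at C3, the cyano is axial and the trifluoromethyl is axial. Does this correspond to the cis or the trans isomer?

cis

C1 and C3 have the same parity, so their axial bonds point in the same direction.
With same-parity carbons, two substituents on the same face are both axial or both equatorial; opposite faces give one of each.
Here the groups are axial/axial → same face → cis.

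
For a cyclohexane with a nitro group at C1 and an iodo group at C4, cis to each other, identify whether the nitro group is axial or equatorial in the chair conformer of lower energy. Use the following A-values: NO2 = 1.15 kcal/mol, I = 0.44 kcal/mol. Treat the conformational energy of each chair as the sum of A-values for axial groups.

equatorial

C1 and C4 have opposite parity, so for the cis isomer the two substituents are one axial and one equatorial in each chair.
Chair I (nitro axial, iodo equatorial): E = 1.15 kcal/mol.
Chair II (nitro equatorial, iodo axial): E = 0.44 kcal/mol.
Chair II is the more stable (lower-energy) conformer, and in that chair the nitro group is equatorial.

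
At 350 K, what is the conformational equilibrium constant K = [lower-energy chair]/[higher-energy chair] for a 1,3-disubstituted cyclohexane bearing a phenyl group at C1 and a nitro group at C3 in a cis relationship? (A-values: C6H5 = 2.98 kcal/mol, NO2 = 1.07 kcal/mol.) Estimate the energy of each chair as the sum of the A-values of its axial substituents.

C1 and C3 have the same parity, so for the cis isomer the two substituents are e,e in one chair and a,a in the other.
Chair I (phenyl axial, nitro axial): E = 4.05 kcal/mol; chair II (phenyl equatorial, nitro equatorial): E = 0.00 kcal/mol.
ΔG = 4.05 kcal/mol between the two chairs.
K = exp(ΔG/RT) with R = 1.987×10⁻³ kcal mol⁻¹ K⁻¹ and T = 350 K gives K ≈ 338.

K ≈ 338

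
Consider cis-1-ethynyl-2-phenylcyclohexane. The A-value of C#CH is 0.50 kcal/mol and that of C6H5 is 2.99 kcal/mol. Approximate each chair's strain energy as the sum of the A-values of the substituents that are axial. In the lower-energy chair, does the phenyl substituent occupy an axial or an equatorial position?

equatorial

C1 and C2 have opposite parity, so for the cis isomer the two substituents are one axial and one equatorial in each chair.
Chair I (ethynyl axial, phenyl equatorial): E = 0.50 kcal/mol.
Chair II (ethynyl equatorial, phenyl axial): E = 2.99 kcal/mol.
Chair I is the more stable (lower-energy) conformer, and in that chair the phenyl group is equatorial.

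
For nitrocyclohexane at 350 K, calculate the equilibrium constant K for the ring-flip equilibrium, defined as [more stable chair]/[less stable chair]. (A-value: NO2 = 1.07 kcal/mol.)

K ≈ 4.66

One chair has the nitro group axial (E = 1.07 kcal/mol) and the other has it equatorial (E = 0).
ΔG = 1.07 kcal/mol between the two chairs.
K = exp(ΔG/RT) with R = 1.987×10⁻³ kcal mol⁻¹ K⁻¹ and T = 350 K gives K ≈ 4.66.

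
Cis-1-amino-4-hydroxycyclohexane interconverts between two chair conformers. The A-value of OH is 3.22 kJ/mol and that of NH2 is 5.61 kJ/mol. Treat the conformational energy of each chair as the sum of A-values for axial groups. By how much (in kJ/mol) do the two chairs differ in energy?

2.39 kJ/mol

C1 and C4 have opposite parity, so for the cis isomer the two substituents are one axial and one equatorial in each chair.
Chair I (hydroxyl axial, amino equatorial): E = 3.22 kJ/mol.
Chair II (hydroxyl equatorial, amino axial): E = 5.61 kJ/mol.
ΔE = 5.61 − 3.22 = 2.39 kJ/mol; chair I is more stable.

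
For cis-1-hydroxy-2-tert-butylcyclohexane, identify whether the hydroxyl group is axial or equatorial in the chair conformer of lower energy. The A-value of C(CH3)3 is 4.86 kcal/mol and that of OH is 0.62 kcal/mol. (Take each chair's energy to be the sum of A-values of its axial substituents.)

C1 and C2 have opposite parity, so for the cis isomer the two substituents are one axial and one equatorial in each chair.
Chair I (tert-butyl axial, hydroxyl equatorial): E = 4.86 kcal/mol.
Chair II (tert-butyl equatorial, hydroxyl axial): E = 0.62 kcal/mol.
Chair II is the more stable (lower-energy) conformer, and in that chair the hydroxyl group is axial.

axial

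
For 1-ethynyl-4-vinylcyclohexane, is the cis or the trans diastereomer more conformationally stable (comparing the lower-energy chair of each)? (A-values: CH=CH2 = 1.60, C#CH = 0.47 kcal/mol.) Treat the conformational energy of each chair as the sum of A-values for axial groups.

trans

At 1,4 positions (parity opposite): cis → (a,e or e,a); trans → (e,e or a,a).
Best chair for cis: E = 0.47 kcal/mol; best chair for trans: E = 0.00 kcal/mol.
The trans isomer is lower by 0.47 kcal/mol.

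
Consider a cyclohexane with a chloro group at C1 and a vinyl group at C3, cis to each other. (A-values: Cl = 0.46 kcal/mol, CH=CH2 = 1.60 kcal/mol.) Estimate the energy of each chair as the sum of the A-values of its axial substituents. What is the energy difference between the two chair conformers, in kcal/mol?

2.06 kcal/mol

C1 and C3 have the same parity, so for the cis isomer the two substituents are e,e in one chair and a,a in the other.
Chair I (chloro axial, vinyl axial): E = 2.06 kcal/mol.
Chair II (chloro equatorial, vinyl equatorial): E = 0.00 kcal/mol.
ΔE = 2.06 − 0.00 = 2.06 kcal/mol; chair II is more stable.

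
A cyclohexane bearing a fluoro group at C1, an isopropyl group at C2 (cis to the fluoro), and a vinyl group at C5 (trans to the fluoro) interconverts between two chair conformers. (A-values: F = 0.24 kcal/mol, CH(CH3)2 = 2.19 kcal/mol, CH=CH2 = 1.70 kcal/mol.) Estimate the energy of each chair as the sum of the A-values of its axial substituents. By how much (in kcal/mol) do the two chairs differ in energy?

Chair I (fluoro axial, isopropyl equatorial, vinyl equatorial): E = 0.24 kcal/mol.
Chair II (fluoro equatorial, isopropyl axial, vinyl axial): E = 3.89 kcal/mol.
ΔE = 3.89 − 0.24 = 3.65 kcal/mol; chair I is more stable.

3.65 kcal/mol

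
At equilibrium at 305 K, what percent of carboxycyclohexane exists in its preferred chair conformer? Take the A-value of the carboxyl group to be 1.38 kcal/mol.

One chair has the carboxyl group axial (E = 1.38 kcal/mol) and the other has it equatorial (E = 0).
ΔG = 1.38 kcal/mol between the two chairs.
K = exp(ΔG/RT) with R = 1.987×10⁻³ kcal mol⁻¹ K⁻¹ and T = 305 K gives K ≈ 9.75.
Fraction in the lower-energy chair = K/(K+1) = 90.7%.

90.7%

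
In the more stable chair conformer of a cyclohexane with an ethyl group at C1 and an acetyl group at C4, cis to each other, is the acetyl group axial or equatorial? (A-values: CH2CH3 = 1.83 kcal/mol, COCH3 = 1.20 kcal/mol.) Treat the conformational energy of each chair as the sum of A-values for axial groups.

C1 and C4 have opposite parity, so for the cis isomer the two substituents are one axial and one equatorial in each chair.
Chair I (ethyl axial, acetyl equatorial): E = 1.83 kcal/mol.
Chair II (ethyl equatorial, acetyl axial): E = 1.20 kcal/mol.
Chair II is the more stable (lower-energy) conformer, and in that chair the acetyl group is axial.

axial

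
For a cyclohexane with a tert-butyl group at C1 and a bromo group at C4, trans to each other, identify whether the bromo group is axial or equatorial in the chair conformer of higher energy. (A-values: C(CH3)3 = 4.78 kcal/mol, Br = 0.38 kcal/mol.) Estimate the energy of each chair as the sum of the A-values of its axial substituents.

C1 and C4 have opposite parity, so for the trans isomer the two substituents are e,e in one chair and a,a in the other.
Chair I (tert-butyl axial, bromo axial): E = 5.16 kcal/mol.
Chair II (tert-butyl equatorial, bromo equatorial): E = 0.00 kcal/mol.
Chair I is the less stable (higher-energy) conformer, and in that chair the bromo group is axial.

axial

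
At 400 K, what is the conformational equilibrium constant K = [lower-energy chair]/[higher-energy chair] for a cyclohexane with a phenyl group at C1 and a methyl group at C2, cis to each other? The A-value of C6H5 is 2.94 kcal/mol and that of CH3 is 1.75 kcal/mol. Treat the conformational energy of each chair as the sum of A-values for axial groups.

C1 and C2 have opposite parity, so for the cis isomer the two substituents are one axial and one equatorial in each chair.
Chair I (phenyl axial, methyl equatorial): E = 2.94 kcal/mol; chair II (phenyl equatorial, methyl axial): E = 1.75 kcal/mol.
ΔG = 1.19 kcal/mol between the two chairs.
K = exp(ΔG/RT) with R = 1.987×10⁻³ kcal mol⁻¹ K⁻¹ and T = 400 K gives K ≈ 4.47.

K ≈ 4.47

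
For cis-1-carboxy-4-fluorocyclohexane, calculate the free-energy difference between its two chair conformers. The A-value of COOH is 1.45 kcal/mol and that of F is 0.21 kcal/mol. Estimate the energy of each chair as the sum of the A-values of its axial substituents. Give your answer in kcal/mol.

1.24 kcal/mol

C1 and C4 have opposite parity, so for the cis isomer the two substituents are one axial and one equatorial in each chair.
Chair I (carboxyl axial, fluoro equatorial): E = 1.45 kcal/mol.
Chair II (carboxyl equatorial, fluoro axial): E = 0.21 kcal/mol.
ΔE = 1.45 − 0.21 = 1.24 kcal/mol; chair II is more stable.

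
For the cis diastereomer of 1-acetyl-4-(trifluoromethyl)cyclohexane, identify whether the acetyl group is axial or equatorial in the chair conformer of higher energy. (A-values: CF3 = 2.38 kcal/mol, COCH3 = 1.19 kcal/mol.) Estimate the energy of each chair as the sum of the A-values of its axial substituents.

C1 and C4 have opposite parity, so for the cis isomer the two substituents are one axial and one equatorial in each chair.
Chair I (trifluoromethyl axial, acetyl equatorial): E = 2.38 kcal/mol.
Chair II (trifluoromethyl equatorial, acetyl axial): E = 1.19 kcal/mol.
Chair I is the less stable (higher-energy) conformer, and in that chair the acetyl group is equatorial.

equatorial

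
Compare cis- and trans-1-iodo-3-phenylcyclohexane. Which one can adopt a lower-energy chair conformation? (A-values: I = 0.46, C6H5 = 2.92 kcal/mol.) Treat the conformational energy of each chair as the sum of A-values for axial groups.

cis

At 1,3 positions (parity same): cis → (e,e or a,a); trans → (a,e or e,a).
Best chair for cis: E = 0.00 kcal/mol; best chair for trans: E = 0.46 kcal/mol.
The cis isomer is lower by 0.46 kcal/mol.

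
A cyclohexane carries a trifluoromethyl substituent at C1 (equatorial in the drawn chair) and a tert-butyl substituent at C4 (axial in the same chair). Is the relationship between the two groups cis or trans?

cis

C1 and C4 have opposite parity, so their axial bonds point in opposite directions.
With opposite-parity carbons, two substituents on the same face are one axial and one equatorial; opposite faces give both axial or both equatorial.
Here the groups are equatorial/axial → same face → cis.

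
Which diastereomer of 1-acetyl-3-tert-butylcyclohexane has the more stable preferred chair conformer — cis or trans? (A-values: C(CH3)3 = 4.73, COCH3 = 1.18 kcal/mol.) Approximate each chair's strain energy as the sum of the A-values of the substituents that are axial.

At 1,3 positions (parity same): cis → (e,e or a,a); trans → (a,e or e,a).
Best chair for cis: E = 0.00 kcal/mol; best chair for trans: E = 1.18 kcal/mol.
The cis isomer is lower by 1.18 kcal/mol.

cis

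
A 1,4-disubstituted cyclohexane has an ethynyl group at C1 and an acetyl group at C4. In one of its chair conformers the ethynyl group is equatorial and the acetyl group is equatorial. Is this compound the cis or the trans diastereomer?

C1 and C4 have opposite parity, so their axial bonds point in opposite directions.
With opposite-parity carbons, two substituents on the same face are one axial and one equatorial; opposite faces give both axial or both equatorial.
Here the groups are equatorial/equatorial → opposite face → trans.

trans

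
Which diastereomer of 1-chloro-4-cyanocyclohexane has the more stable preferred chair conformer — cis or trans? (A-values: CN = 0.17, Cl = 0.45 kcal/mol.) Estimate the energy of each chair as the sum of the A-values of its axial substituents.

trans

At 1,4 positions (parity opposite): cis → (a,e or e,a); trans → (e,e or a,a).
Best chair for cis: E = 0.17 kcal/mol; best chair for trans: E = 0.00 kcal/mol.
The trans isomer is lower by 0.17 kcal/mol.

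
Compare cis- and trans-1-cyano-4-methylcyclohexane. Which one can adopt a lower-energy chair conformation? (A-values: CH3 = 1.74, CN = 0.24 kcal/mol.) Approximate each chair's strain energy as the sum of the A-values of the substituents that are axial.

At 1,4 positions (parity opposite): cis → (a,e or e,a); trans → (e,e or a,a).
Best chair for cis: E = 0.24 kcal/mol; best chair for trans: E = 0.00 kcal/mol.
The trans isomer is lower by 0.24 kcal/mol.

trans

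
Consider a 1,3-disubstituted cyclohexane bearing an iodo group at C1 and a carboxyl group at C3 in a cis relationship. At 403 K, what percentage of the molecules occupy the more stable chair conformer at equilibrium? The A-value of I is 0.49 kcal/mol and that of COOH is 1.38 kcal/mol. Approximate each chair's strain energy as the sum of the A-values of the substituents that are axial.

91.2%

C1 and C3 have the same parity, so for the cis isomer the two substituents are e,e in one chair and a,a in the other.
Chair I (iodo axial, carboxyl axial): E = 1.87 kcal/mol; chair II (iodo equatorial, carboxyl equatorial): E = 0.00 kcal/mol.
ΔG = 1.87 kcal/mol between the two chairs.
K = exp(ΔG/RT) with R = 1.987×10⁻³ kcal mol⁻¹ K⁻¹ and T = 403 K gives K ≈ 10.3.
Fraction in the lower-energy chair = K/(K+1) = 91.2%.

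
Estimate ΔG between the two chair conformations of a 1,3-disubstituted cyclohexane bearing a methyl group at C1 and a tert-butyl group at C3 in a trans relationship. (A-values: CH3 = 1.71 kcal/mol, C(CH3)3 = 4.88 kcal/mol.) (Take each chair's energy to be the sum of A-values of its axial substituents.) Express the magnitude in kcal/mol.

C1 and C3 have the same parity, so for the trans isomer the two substituents are one axial and one equatorial in each chair.
Chair I (methyl axial, tert-butyl equatorial): E = 1.71 kcal/mol.
Chair II (methyl equatorial, tert-butyl axial): E = 4.88 kcal/mol.
ΔE = 4.88 − 1.71 = 3.17 kcal/mol; chair I is more stable.

3.17 kcal/mol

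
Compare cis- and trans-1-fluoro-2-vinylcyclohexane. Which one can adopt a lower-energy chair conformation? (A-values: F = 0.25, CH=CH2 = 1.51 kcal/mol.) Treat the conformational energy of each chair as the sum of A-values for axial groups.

At 1,2 positions (parity opposite): cis → (a,e or e,a); trans → (e,e or a,a).
Best chair for cis: E = 0.25 kcal/mol; best chair for trans: E = 0.00 kcal/mol.
The trans isomer is lower by 0.25 kcal/mol.

trans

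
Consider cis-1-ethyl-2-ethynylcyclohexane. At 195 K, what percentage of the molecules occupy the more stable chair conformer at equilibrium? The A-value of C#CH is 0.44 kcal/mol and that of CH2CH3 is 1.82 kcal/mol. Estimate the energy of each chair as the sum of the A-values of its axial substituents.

97.2%

C1 and C2 have opposite parity, so for the cis isomer the two substituents are one axial and one equatorial in each chair.
Chair I (ethynyl axial, ethyl equatorial): E = 0.44 kcal/mol; chair II (ethynyl equatorial, ethyl axial): E = 1.82 kcal/mol.
ΔG = 1.38 kcal/mol between the two chairs.
K = exp(ΔG/RT) with R = 1.987×10⁻³ kcal mol⁻¹ K⁻¹ and T = 195 K gives K ≈ 35.2.
Fraction in the lower-energy chair = K/(K+1) = 97.2%.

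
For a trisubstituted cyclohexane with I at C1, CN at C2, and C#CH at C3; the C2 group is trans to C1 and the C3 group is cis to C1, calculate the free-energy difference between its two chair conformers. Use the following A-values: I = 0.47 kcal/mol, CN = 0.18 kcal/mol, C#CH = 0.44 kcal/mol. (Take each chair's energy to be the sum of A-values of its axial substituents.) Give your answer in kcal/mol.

1.09 kcal/mol

Chair I (iodo axial, cyano axial, ethynyl axial): E = 1.09 kcal/mol.
Chair II (iodo equatorial, cyano equatorial, ethynyl equatorial): E = 0.00 kcal/mol.
ΔE = 1.09 − 0.00 = 1.09 kcal/mol; chair II is more stable.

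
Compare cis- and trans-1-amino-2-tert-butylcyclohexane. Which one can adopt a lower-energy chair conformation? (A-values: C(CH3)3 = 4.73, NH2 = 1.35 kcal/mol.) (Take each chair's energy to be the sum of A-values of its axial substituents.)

trans

At 1,2 positions (parity opposite): cis → (a,e or e,a); trans → (e,e or a,a).
Best chair for cis: E = 1.35 kcal/mol; best chair for trans: E = 0.00 kcal/mol.
The trans isomer is lower by 1.35 kcal/mol.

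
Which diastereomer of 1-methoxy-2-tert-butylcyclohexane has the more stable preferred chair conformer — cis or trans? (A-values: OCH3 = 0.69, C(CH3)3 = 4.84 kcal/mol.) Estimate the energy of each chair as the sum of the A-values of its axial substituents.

trans

At 1,2 positions (parity opposite): cis → (a,e or e,a); trans → (e,e or a,a).
Best chair for cis: E = 0.69 kcal/mol; best chair for trans: E = 0.00 kcal/mol.
The trans isomer is lower by 0.69 kcal/mol.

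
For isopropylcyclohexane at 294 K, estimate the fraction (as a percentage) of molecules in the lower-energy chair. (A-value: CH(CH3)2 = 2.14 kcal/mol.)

One chair has the isopropyl group axial (E = 2.14 kcal/mol) and the other has it equatorial (E = 0).
ΔG = 2.14 kcal/mol between the two chairs.
K = exp(ΔG/RT) with R = 1.987×10⁻³ kcal mol⁻¹ K⁻¹ and T = 294 K gives K ≈ 39.
Fraction in the lower-energy chair = K/(K+1) = 97.5%.

97.5%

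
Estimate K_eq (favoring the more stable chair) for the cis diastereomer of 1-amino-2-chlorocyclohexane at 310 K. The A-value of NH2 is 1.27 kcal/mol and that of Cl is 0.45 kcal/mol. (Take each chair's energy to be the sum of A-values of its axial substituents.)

K ≈ 3.79

C1 and C2 have opposite parity, so for the cis isomer the two substituents are one axial and one equatorial in each chair.
Chair I (amino axial, chloro equatorial): E = 1.27 kcal/mol; chair II (amino equatorial, chloro axial): E = 0.45 kcal/mol.
ΔG = 0.82 kcal/mol between the two chairs.
K = exp(ΔG/RT) with R = 1.987×10⁻³ kcal mol⁻¹ K⁻¹ and T = 310 K gives K ≈ 3.79.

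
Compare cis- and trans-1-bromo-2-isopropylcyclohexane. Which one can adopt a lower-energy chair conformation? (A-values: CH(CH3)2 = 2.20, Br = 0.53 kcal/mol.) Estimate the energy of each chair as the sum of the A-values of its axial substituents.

trans

At 1,2 positions (parity opposite): cis → (a,e or e,a); trans → (e,e or a,a).
Best chair for cis: E = 0.53 kcal/mol; best chair for trans: E = 0.00 kcal/mol.
The trans isomer is lower by 0.53 kcal/mol.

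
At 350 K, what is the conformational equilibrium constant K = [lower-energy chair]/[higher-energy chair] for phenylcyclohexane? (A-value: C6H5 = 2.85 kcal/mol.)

One chair has the phenyl group axial (E = 2.85 kcal/mol) and the other has it equatorial (E = 0).
ΔG = 2.85 kcal/mol between the two chairs.
K = exp(ΔG/RT) with R = 1.987×10⁻³ kcal mol⁻¹ K⁻¹ and T = 350 K gives K ≈ 60.2.

K ≈ 60.2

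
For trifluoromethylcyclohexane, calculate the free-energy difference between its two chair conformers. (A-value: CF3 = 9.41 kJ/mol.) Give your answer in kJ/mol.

9.41 kJ/mol

A monosubstituted cyclohexane has one chair with the trifluoromethyl group axial (E = A = 9.41 kJ/mol) and one with it equatorial (E = 0).
ΔE = 9.41 − 0 = 9.41 kJ/mol.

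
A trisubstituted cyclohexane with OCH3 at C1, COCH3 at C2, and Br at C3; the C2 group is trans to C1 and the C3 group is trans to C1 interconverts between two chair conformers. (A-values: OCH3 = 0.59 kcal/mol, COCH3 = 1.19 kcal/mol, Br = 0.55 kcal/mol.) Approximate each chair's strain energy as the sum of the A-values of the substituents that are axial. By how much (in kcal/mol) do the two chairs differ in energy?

1.23 kcal/mol

Chair I (methoxy axial, acetyl axial, bromo equatorial): E = 1.78 kcal/mol.
Chair II (methoxy equatorial, acetyl equatorial, bromo axial): E = 0.55 kcal/mol.
ΔE = 1.78 − 0.55 = 1.23 kcal/mol; chair II is more stable.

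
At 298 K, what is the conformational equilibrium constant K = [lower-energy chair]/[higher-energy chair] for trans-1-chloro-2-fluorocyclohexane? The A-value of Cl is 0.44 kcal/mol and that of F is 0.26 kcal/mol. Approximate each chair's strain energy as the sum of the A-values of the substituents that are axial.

K ≈ 3.26

C1 and C2 have opposite parity, so for the trans isomer the two substituents are e,e in one chair and a,a in the other.
Chair I (chloro axial, fluoro axial): E = 0.70 kcal/mol; chair II (chloro equatorial, fluoro equatorial): E = 0.00 kcal/mol.
ΔG = 0.70 kcal/mol between the two chairs.
K = exp(ΔG/RT) with R = 1.987×10⁻³ kcal mol⁻¹ K⁻¹ and T = 298 K gives K ≈ 3.26.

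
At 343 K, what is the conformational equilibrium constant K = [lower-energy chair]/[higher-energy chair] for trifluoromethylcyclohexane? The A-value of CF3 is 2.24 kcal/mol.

K ≈ 26.8

One chair has the trifluoromethyl group axial (E = 2.24 kcal/mol) and the other has it equatorial (E = 0).
ΔG = 2.24 kcal/mol between the two chairs.
K = exp(ΔG/RT) with R = 1.987×10⁻³ kcal mol⁻¹ K⁻¹ and T = 343 K gives K ≈ 26.8.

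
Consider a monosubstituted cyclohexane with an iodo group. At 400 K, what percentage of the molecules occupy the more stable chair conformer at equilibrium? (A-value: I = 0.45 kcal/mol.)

63.8%

One chair has the iodo group axial (E = 0.45 kcal/mol) and the other has it equatorial (E = 0).
ΔG = 0.45 kcal/mol between the two chairs.
K = exp(ΔG/RT) with R = 1.987×10⁻³ kcal mol⁻¹ K⁻¹ and T = 400 K gives K ≈ 1.76.
Fraction in the lower-energy chair = K/(K+1) = 63.8%.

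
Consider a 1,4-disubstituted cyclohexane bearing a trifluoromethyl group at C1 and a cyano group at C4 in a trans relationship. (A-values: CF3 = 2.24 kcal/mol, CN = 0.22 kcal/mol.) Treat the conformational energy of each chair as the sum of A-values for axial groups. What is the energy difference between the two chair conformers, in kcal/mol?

2.46 kcal/mol

C1 and C4 have opposite parity, so for the trans isomer the two substituents are e,e in one chair and a,a in the other.
Chair I (trifluoromethyl axial, cyano axial): E = 2.46 kcal/mol.
Chair II (trifluoromethyl equatorial, cyano equatorial): E = 0.00 kcal/mol.
ΔE = 2.46 − 0.00 = 2.46 kcal/mol; chair II is more stable.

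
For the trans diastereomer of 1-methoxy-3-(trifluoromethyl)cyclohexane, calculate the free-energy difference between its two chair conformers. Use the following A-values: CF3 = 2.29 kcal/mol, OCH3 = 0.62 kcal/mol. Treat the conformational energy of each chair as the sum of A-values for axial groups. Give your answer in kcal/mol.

C1 and C3 have the same parity, so for the trans isomer the two substituents are one axial and one equatorial in each chair.
Chair I (trifluoromethyl axial, methoxy equatorial): E = 2.29 kcal/mol.
Chair II (trifluoromethyl equatorial, methoxy axial): E = 0.62 kcal/mol.
ΔE = 2.29 − 0.62 = 1.67 kcal/mol; chair II is more stable.

1.67 kcal/mol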